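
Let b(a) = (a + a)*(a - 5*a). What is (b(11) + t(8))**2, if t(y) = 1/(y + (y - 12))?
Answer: 14984641/16 ≈ 9.3654e+5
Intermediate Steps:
t(y) = 1/(-12 + 2*y) (t(y) = 1/(y + (-12 + y)) = 1/(-12 + 2*y))
b(a) = -8*a**2 (b(a) = (2*a)*(-4*a) = -8*a**2)
(b(11) + t(8))**2 = (-8*11**2 + 1/(2*(-6 + 8)))**2 = (-8*121 + (1/2)/2)**2 = (-968 + (1/2)*(1/2))**2 = (-968 + 1/4)**2 = (-3871/4)**2 = 14984641/16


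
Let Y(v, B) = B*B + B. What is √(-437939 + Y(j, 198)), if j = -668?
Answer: I*√398537 ≈ 631.3*I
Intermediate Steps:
Y(v, B) = B + B² (Y(v, B) = B² + B = B + B²)
√(-437939 + Y(j, 198)) = √(-437939 + 198*(1 + 198)) = √(-437939 + 198*199) = √(-437939 + 39402) = √(-398537) = I*√398537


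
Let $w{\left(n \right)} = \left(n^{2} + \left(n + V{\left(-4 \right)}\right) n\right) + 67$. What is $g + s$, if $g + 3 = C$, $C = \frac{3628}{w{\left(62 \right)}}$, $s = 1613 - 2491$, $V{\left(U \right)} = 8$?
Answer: $- \frac{7265503}{8251} \approx -880.56$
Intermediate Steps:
$s = -878$ ($s = 1613 - 2491 = -878$)
$w{\left(n \right)} = 67 + n^{2} + n \left(8 + n\right)$ ($w{\left(n \right)} = \left(n^{2} + \left(n + 8\right) n\right) + 67 = \left(n^{2} + \left(8 + n\right) n\right) + 67 = \left(n^{2} + n \left(8 + n\right)\right) + 67 = 67 + n^{2} + n \left(8 + n\right)$)
$C = \frac{3628}{8251}$ ($C = \frac{3628}{67 + 2 \cdot 62^{2} + 8 \cdot 62} = \frac{3628}{67 + 2 \cdot 3844 + 496} = \frac{3628}{67 + 7688 + 496} = \frac{3628}{8251} \approx 0.4397$)
$g = - \frac{21125}{8251}$ ($g = -3 + \frac{3628}{8251} = - \frac{21125}{8251} \approx -2.5603$)
$g + s = - \frac{21125}{8251} - 878 = - \frac{7265503}{8251}$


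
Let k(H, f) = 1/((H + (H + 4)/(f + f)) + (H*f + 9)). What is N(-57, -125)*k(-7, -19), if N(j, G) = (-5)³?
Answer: -4750/5133 ≈ -0.92538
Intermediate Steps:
N(j, G) = -125
k(H, f) = 1/(9 + H + H*f + (4 + H)/(2*f)) (k(H, f) = 1/((H + (4 + H)/((2*f))) + (9 + H*f)) = 1/((H + (4 + H)*(1/(2*f))) + (9 + H*f)) = 1/((H + (4 + H)/(2*f)) + (9 + H*f)) = 1/(9 + H + H*f + (4 + H)/(2*f)))
N(-57, -125)*k(-7, -19) = -250*(-19)/(4 - 7 + 18*(-19) + 2*(-7)*(-19) + 2*(-7)*(-19)²) = -250*(-19)/(4 - 7 - 342 + 266 + 2*(-7)*361) = -250*(-19)/(4 - 7 - 342 + 266 - 5054) = -250*(-19)/(-5133) = -250*(-19)*(-1)/5133 = -125*38/5133 = -4750/5133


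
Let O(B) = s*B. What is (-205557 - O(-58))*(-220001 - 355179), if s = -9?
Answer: 118532519220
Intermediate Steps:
O(B) = -9*B
(-205557 - O(-58))*(-220001 - 355179) = (-205557 - (-9)*(-58))*(-220001 - 355179) = (-205557 - 1*522)*(-575180) = (-205557 - 522)*(-575180) = -206079*(-575180) = 118532519220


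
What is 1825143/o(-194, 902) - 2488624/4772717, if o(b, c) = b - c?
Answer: -8713618555435/5230897832 ≈ -1665.8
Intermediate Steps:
1825143/o(-194, 902) - 2488624/4772717 = 1825143/(-194 - 1*902) - 2488624/4772717 = 1825143/(-194 - 902) - 2488624*1/4772717 = 1825143/(-1096) - 2488624/4772717 = 1825143*(-1/1096) - 2488624/4772717 = -1825143/1096 - 2488624/4772717 = -8713618555435/5230897832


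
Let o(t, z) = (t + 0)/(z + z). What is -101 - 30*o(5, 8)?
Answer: -883/8 ≈ -110.38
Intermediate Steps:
o(t, z) = t/(2*z) (o(t, z) = t/((2*z)) = t*(1/(2*z)) = t/(2*z))
-101 - 30*o(5, 8) = -101 - 15*5/8 = -101 - 30*5/16 = -101 - 75/8 = -883/8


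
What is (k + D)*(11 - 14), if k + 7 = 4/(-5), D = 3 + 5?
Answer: -⅗ ≈ -0.60000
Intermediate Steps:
D = 8
k = -39/5 (k = -7 + 4/(-5) = -7 + 4*(-⅕) = -7 - ⅘ = -39/5 ≈ -7.8000)
(k + D)*(11 - 14) = (-39/5 + 8)*(11 - 14) = (⅕)*(-3) = -⅗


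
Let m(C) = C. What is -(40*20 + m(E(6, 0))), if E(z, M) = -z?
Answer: -794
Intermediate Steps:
-(40*20 + m(E(6, 0))) = -(40*20 - 1*6) = -(800 - 6) = -1*794 = -794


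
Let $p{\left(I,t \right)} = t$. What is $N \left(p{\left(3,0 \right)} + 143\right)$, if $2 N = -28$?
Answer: $-2002$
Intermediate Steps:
$N = -14$ ($N = \frac{1}{2} \left(-28\right) = -14$)
$N \left(p{\left(3,0 \right)} + 143\right) = - 14 \left(0 + 143\right) = \left(-14\right) 143 = -2002$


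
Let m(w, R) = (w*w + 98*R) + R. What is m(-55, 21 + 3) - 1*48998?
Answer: -43597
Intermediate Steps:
m(w, R) = w² + 99*R (m(w, R) = (w² + 98*R) + R = w² + 99*R)
m(-55, 21 + 3) - 1*48998 = ((-55)² + 99*(21 + 3)) - 1*48998 = (3025 + 99*24) - 48998 = (3025 + 2376) - 48998 = 5401 - 48998 = -43597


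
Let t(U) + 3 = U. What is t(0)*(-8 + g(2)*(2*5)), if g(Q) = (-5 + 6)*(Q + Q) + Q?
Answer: -156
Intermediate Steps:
t(U) = -3 + U
g(Q) = 3*Q (g(Q) = 1*(2*Q) + Q = 2*Q + Q = 3*Q)
t(0)*(-8 + g(2)*(2*5)) = (-3 + 0)*(-8 + (3*2)*(2*5)) = -3*(-8 + 6*10) = -3*(-8 + 60) = -3*52 = -156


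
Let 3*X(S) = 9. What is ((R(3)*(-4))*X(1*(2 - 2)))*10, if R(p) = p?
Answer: -360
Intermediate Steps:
X(S) = 3 (X(S) = (⅓)*9 = 3)
((R(3)*(-4))*X(1*(2 - 2)))*10 = ((3*(-4))*3)*10 = -12*3*10 = -36*10 = -360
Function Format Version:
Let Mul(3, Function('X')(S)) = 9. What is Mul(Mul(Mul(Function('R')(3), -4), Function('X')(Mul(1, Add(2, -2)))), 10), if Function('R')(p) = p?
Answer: -360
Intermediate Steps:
Function('X')(S) = 3 (Function('X')(S) = Mul(Rational(1, 3), 9) = 3)
Mul(Mul(Mul(Function('R')(3), -4), Function('X')(Mul(1, Add(2, -2)))), 10) = Mul(Mul(Mul(3, -4), 3), 10) = Mul(Mul(-12, 3), 10) = Mul(-36, 10) = -360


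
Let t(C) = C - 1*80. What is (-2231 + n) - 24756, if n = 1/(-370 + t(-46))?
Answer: -13385553/496 ≈ -26987.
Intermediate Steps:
t(C) = -80 + C (t(C) = C - 80 = -80 + C)
n = -1/496 (n = 1/(-370 + (-80 - 46)) = 1/(-370 - 126) = 1/(-496) = -1/496 ≈ -0.0020161)
(-2231 + n) - 24756 = (-2231 - 1/496) - 24756 = -1106577/496 - 24756 = -13385553/496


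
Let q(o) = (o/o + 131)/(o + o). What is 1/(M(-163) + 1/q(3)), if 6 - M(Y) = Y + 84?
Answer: 22/1871 ≈ 0.011758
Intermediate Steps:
M(Y) = -78 - Y (M(Y) = 6 - (Y + 84) = 6 - (84 + Y) = 6 + (-84 - Y) = -78 - Y)
q(o) = 66/o (q(o) = (1 + 131)/((2*o)) = 132*(1/(2*o)) = 66/o)
1/(M(-163) + 1/q(3)) = 1/((-78 - 1*(-163)) + 1/(66/3)) = 1/((-78 + 163) + 1/(66*(1/3))) = 1/(85 + 1/22) = 1/(1871/22) = 22/1871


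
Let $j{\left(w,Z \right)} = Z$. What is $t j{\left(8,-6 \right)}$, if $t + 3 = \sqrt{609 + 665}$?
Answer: $18 - 42 \sqrt{26} \approx -196.16$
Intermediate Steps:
$t = -3 + 7 \sqrt{26}$ ($t = -3 + \sqrt{609 + 665} = -3 + \sqrt{1274} = -3 + 7 \sqrt{26} \approx 32.693$)
$t j{\left(8,-6 \right)} = \left(-3 + 7 \sqrt{26}\right) \left(-6\right) = 18 - 42 \sqrt{26}$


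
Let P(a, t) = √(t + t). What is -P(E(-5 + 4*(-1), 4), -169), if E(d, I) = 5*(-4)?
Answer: -13*I*√2 ≈ -18.385*I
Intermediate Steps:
E(d, I) = -20
P(a, t) = √2*√t (P(a, t) = √(2*t) = √2*√t)
-P(E(-5 + 4*(-1), 4), -169) = -√2*√(-169) = -√2*13*I = -13*I*√2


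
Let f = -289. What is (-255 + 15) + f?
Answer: -529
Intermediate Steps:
(-255 + 15) + f = (-255 + 15) - 289 = -240 - 289 = -529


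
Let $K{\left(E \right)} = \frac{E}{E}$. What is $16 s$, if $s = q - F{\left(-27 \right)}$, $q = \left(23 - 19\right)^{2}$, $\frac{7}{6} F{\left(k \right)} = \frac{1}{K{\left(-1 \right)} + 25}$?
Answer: $\frac{23248}{91} \approx 255.47$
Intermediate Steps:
$K{\left(E \right)} = 1$
$F{\left(k \right)} = \frac{3}{91}$ ($F{\left(k \right)} = \frac{6}{7 \left(1 + 25\right)} = \frac{6}{7 \cdot 26} = \frac{6}{7} \cdot \frac{1}{26} = \frac{3}{91}$)
$q = 16$ ($q = 4^{2} = 16$)
$s = \frac{1453}{91}$ ($s = 16 - \frac{3}{91} = \frac{1453}{91} \approx 15.967$)
$16 s = 16 \cdot \frac{1453}{91} = \frac{23248}{91}$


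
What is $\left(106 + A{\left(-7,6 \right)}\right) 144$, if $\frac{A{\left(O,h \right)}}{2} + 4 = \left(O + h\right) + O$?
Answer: $11808$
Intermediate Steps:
$A{\left(O,h \right)} = -8 + 2 h + 4 O$ ($A{\left(O,h \right)} = -8 + 2 \left(\left(O + h\right) + O\right) = -8 + 2 \left(h + 2 O\right) = -8 + \left(2 h + 4 O\right) = -8 + 2 h + 4 O$)
$\left(106 + A{\left(-7,6 \right)}\right) 144 = \left(106 + \left(-8 + 2 \cdot 6 + 4 \left(-7\right)\right)\right) 144 = \left(106 - 24\right) 144 = 82 \cdot 144 = 11808$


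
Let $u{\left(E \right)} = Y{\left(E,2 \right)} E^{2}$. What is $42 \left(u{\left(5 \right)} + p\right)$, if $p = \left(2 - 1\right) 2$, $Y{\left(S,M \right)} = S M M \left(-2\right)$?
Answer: $-41916$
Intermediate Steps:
$Y{\left(S,M \right)} = - 2 S M^{2}$ ($Y{\left(S,M \right)} = M S M \left(-2\right) = S M^{2} \left(-2\right) = - 2 S M^{2}$)
$p = 2$ ($p = 1 \cdot 2 = 2$)
$u{\left(E \right)} = - 8 E^{3}$ ($u{\left(E \right)} = - 2 E 2^{2} E^{2} = \left(-2\right) E 4 E^{2} = - 8 E E^{2} = - 8 E^{3}$)
$42 \left(u{\left(5 \right)} + p\right) = 42 \left(- 8 \cdot 5^{3} + 2\right) = 42 \left(\left(-8\right) 125 + 2\right) = 42 \left(-1000 + 2\right) = 42 \left(-998\right) = -41916$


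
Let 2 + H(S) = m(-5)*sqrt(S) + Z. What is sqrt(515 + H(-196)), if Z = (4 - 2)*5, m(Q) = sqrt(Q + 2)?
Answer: sqrt(523 - 14*sqrt(3)) ≈ 22.333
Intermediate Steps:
m(Q) = sqrt(2 + Q)
Z = 10 (Z = 2*5 = 10)
H(S) = 8 + I*sqrt(3)*sqrt(S) (H(S) = -2 + (sqrt(2 - 5)*sqrt(S) + 10) = -2 + (sqrt(-3)*sqrt(S) + 10) = -2 + ((I*sqrt(3))*sqrt(S) + 10) = -2 + (I*sqrt(3)*sqrt(S) + 10) = -2 + (10 + I*sqrt(3)*sqrt(S)) = 8 + I*sqrt(3)*sqrt(S))
sqrt(515 + H(-196)) = sqrt(515 + (8 + I*sqrt(3)*sqrt(-196))) = sqrt(515 + (8 + I*sqrt(3)*(14*I))) = sqrt(515 + (8 - 14*sqrt(3))) = sqrt(523 - 14*sqrt(3))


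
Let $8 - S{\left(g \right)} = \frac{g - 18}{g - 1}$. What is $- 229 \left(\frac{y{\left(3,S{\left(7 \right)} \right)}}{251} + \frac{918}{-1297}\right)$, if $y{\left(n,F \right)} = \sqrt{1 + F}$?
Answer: $\frac{210222}{1297} - \frac{229 \sqrt{390}}{1506} \approx 159.08$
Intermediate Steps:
$S{\left(g \right)} = 8 - \frac{-18 + g}{-1 + g}$ ($S{\left(g \right)} = 8 - \frac{g - 18}{g - 1} = 8 - \frac{g - 18}{-1 + g} = 8 - \frac{-18 + g}{-1 + g}$)
$- 229 \left(\frac{y{\left(3,S{\left(7 \right)} \right)}}{251} + \frac{918}{-1297}\right) = - 229 \left(\frac{\sqrt{1 + \frac{10 + 7 \cdot 7}{-1 + 7}}}{251} + \frac{918}{-1297}\right) = - 229 \left(\sqrt{1 + \frac{10 + 49}{6}} \cdot \frac{1}{251} + 918 \left(- \frac{1}{1297}\right)\right) = - 229 \left(\sqrt{1 + \frac{1}{6} \cdot 59} \cdot \frac{1}{251} - \frac{918}{1297}\right) = - 229 \left(\sqrt{1 + \frac{59}{6}} \cdot \frac{1}{251} - \frac{918}{1297}\right) = - 229 \left(\sqrt{\frac{65}{6}} \cdot \frac{1}{251} - \frac{918}{1297}\right) = - 229 \left(\frac{\sqrt{390}}{6} \cdot \frac{1}{251} - \frac{918}{1297}\right) = - 229 \left(\frac{\sqrt{390}}{1506} - \frac{918}{1297}\right) = - 229 \left(- \frac{918}{1297} + \frac{\sqrt{390}}{1506}\right) = \frac{210222}{1297} - \frac{229 \sqrt{390}}{1506}$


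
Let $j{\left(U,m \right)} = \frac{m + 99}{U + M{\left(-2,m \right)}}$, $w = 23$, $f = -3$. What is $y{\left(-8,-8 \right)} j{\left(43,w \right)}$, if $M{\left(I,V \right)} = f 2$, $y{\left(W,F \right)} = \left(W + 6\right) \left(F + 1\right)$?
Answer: $\frac{1708}{37} \approx 46.162$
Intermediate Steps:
$y{\left(W,F \right)} = \left(1 + F\right) \left(6 + W\right)$ ($y{\left(W,F \right)} = \left(6 + W\right) \left(1 + F\right) = \left(1 + F\right) \left(6 + W\right)$)
$M{\left(I,V \right)} = -6$ ($M{\left(I,V \right)} = \left(-3\right) 2 = -6$)
$j{\left(U,m \right)} = \frac{99 + m}{-6 + U}$ ($j{\left(U,m \right)} = \frac{m + 99}{U - 6} = \frac{99 + m}{-6 + U}$)
$y{\left(-8,-8 \right)} j{\left(43,w \right)} = \left(6 - 8 + 6 \left(-8\right) - -64\right) \frac{99 + 23}{-6 + 43} = \left(6 - 8 - 48 + 64\right) \frac{1}{37} \cdot 122 = 14 \cdot \frac{1}{37} \cdot 122 = 14 \cdot \frac{122}{37} = \frac{1708}{37}$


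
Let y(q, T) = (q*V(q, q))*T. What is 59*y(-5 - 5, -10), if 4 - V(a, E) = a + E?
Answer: 141600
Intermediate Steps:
V(a, E) = 4 - E - a (V(a, E) = 4 - (a + E) = 4 - (E + a) = 4 + (-E - a) = 4 - E - a)
y(q, T) = T*q*(4 - 2*q) (y(q, T) = (q*(4 - q - q))*T = (q*(4 - 2*q))*T = T*q*(4 - 2*q))
59*y(-5 - 5, -10) = 59*(2*(-10)*(-5 - 5)*(2 - (-5 - 5))) = 59*(2*(-10)*(-10)*(2 - 1*(-10))) = 59*(2*(-10)*(-10)*(2 + 10)) = 59*(2*(-10)*(-10)*12) = 59*2400 = 141600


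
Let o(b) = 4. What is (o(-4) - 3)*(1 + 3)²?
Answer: 16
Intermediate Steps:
(o(-4) - 3)*(1 + 3)² = (4 - 3)*(1 + 3)² = 1*4² = 1*16 = 16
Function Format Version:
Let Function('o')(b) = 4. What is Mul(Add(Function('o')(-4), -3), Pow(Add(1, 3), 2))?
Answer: 16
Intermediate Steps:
Mul(Add(Function('o')(-4), -3), Pow(Add(1, 3), 2)) = Mul(Add(4, -3), Pow(Add(1, 3), 2)) = Mul(1, Pow(4, 2)) = Mul(1, 16) = 16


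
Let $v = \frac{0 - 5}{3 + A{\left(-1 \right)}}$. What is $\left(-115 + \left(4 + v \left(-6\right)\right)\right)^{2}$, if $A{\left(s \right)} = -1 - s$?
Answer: $10201$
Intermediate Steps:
$v = - \frac{5}{3}$ ($v = \frac{0 - 5}{3 - 0} = - \frac{5}{3 + \left(-1 + 1\right)} = - \frac{5}{3 + 0} = - \frac{5}{3} \approx -1.6667$)
$\left(-115 + \left(4 + v \left(-6\right)\right)\right)^{2} = \left(-115 + \left(4 - -10\right)\right)^{2} = \left(-115 + \left(4 + 10\right)\right)^{2} = \left(-115 + 14\right)^{2} = \left(-101\right)^{2} = 10201$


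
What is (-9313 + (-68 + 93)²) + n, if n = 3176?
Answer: -5512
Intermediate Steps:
(-9313 + (-68 + 93)²) + n = (-9313 + (-68 + 93)²) + 3176 = (-9313 + 25²) + 3176 = (-9313 + 625) + 3176 = -8688 + 3176 = -5512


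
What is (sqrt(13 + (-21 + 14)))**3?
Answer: 6*sqrt(6) ≈ 14.697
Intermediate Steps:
(sqrt(13 + (-21 + 14)))**3 = (sqrt(13 - 7))**3 = (sqrt(6))**3 = 6*sqrt(6)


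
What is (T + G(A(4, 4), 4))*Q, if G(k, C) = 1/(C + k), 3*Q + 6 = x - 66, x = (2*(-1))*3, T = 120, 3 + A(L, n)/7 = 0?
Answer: -53014/17 ≈ -3118.5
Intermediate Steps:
A(L, n) = -21 (A(L, n) = -21 + 7*0 = -21 + 0 = -21)
x = -6 (x = -2*3 = -6)
Q = -26 (Q = -2 + (-6 - 66)/3 = -2 + (⅓)*(-72) = -2 - 24 = -26)
(T + G(A(4, 4), 4))*Q = (120 + 1/(4 - 21))*(-26) = (120 + 1/(-17))*(-26) = (120 - 1/17)*(-26) = (2039/17)*(-26) = -53014/17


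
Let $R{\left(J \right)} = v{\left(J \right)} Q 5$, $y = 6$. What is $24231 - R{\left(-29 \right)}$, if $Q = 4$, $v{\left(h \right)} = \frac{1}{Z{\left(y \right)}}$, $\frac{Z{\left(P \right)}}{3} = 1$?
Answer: $\frac{72673}{3} \approx 24224.0$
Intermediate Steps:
$Z{\left(P \right)} = 3$ ($Z{\left(P \right)} = 3 \cdot 1 = 3$)
$v{\left(h \right)} = \frac{1}{3}$
$R{\left(J \right)} = \frac{20}{3}$ ($R{\left(J \right)} = \frac{1}{3} \cdot 4 \cdot 5 = \frac{4}{3} \cdot 5 = \frac{20}{3}$)
$24231 - R{\left(-29 \right)} = 24231 - \frac{20}{3} = \frac{72673}{3}$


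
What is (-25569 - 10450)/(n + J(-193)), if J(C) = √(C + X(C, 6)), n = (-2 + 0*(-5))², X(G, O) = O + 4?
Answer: -724 + 181*I*√183 ≈ -724.0 + 2448.5*I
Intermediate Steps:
X(G, O) = 4 + O
n = 4 (n = (-2 + 0)² = (-2)² = 4)
J(C) = √(10 + C) (J(C) = √(C + (4 + 6)) = √(C + 10) = √(10 + C))
(-25569 - 10450)/(n + J(-193)) = (-25569 - 10450)/(4 + √(10 - 193)) = -36019/(4 + √(-183)) = -36019/(4 + I*√183)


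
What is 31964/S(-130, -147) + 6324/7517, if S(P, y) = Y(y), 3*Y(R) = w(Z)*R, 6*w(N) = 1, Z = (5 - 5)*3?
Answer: -1441330452/368333 ≈ -3913.1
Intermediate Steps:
Z = 0 (Z = 0*3 = 0)
w(N) = ⅙ (w(N) = (⅙)*1 = ⅙)
Y(R) = R/18 (Y(R) = (R/6)/3 = R/18)
S(P, y) = y/18
31964/S(-130, -147) + 6324/7517 = 31964/(((1/18)*(-147))) + 6324/7517 = 31964/(-49/6) + 6324*(1/7517) = 31964*(-6/49) + 6324/7517 = -191784/49 + 6324/7517 = -1441330452/368333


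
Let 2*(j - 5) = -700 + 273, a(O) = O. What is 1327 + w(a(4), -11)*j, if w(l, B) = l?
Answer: 493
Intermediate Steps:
j = -417/2 (j = 5 + (-700 + 273)/2 = 5 + (½)*(-427) = 5 - 427/2 = -417/2 ≈ -208.50)
1327 + w(a(4), -11)*j = 1327 + 4*(-417/2) = 1327 - 834 = 493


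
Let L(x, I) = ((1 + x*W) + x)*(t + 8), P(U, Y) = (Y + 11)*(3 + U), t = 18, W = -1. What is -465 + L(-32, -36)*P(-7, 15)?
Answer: -3169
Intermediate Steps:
P(U, Y) = (3 + U)*(11 + Y) (P(U, Y) = (11 + Y)*(3 + U) = (3 + U)*(11 + Y))
L(x, I) = 26 (L(x, I) = ((1 + x*(-1)) + x)*(18 + 8) = ((1 - x) + x)*26 = 1*26 = 26)
-465 + L(-32, -36)*P(-7, 15) = -465 + 26*(33 + 3*15 + 11*(-7) - 7*15) = -465 + 26*(33 + 45 - 77 - 105) = -465 + 26*(-104) = -465 - 2704 = -3169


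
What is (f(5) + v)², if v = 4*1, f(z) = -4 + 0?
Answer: 0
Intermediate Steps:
f(z) = -4
v = 4
(f(5) + v)² = (-4 + 4)² = 0² = 0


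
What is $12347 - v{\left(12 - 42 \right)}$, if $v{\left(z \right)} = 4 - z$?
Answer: $12313$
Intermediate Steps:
$12347 - v{\left(12 - 42 \right)} = 12347 - \left(4 - \left(12 - 42\right)\right) = 12347 - \left(4 - -30\right) = 12347 - \left(4 + 30\right) = 12347 - 34 = 12313$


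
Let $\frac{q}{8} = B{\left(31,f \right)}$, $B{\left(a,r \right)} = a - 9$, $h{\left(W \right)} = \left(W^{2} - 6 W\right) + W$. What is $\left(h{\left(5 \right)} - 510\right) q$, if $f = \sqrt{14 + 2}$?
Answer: $-89760$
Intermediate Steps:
$h{\left(W \right)} = W^{2} - 5 W$
$f = 4$ ($f = \sqrt{16} = 4$)
$B{\left(a,r \right)} = -9 + a$ ($B{\left(a,r \right)} = a - 9 = -9 + a$)
$q = 176$ ($q = 8 \left(-9 + 31\right) = 8 \cdot 22 = 176$)
$\left(h{\left(5 \right)} - 510\right) q = \left(5 \left(-5 + 5\right) - 510\right) 176 = \left(5 \cdot 0 - 510\right) 176 = \left(0 - 510\right) 176 = \left(-510\right) 176 = -89760$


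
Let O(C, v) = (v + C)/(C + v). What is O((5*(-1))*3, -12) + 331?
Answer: 332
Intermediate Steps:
O(C, v) = 1 (O(C, v) = (C + v)/(C + v) = 1)
O((5*(-1))*3, -12) + 331 = 1 + 331 = 332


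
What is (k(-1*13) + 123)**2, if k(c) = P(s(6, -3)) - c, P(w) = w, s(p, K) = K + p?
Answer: 19321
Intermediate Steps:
k(c) = 3 - c (k(c) = (-3 + 6) - c = 3 - c)
(k(-1*13) + 123)**2 = ((3 - (-1)*13) + 123)**2 = ((3 - 1*(-13)) + 123)**2 = ((3 + 13) + 123)**2 = (16 + 123)**2 = 139**2 = 19321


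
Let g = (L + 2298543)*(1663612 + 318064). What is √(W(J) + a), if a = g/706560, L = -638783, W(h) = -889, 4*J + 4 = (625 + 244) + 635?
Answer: √1418156321178/552 ≈ 2157.4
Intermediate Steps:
J = 375 (J = -1 + ((625 + 244) + 635)/4 = -1 + (869 + 635)/4 = -1 + (¼)*1504 = -1 + 376 = 375)
g = 3289106557760 (g = (-638783 + 2298543)*(1663612 + 318064) = 1659760*1981676 = 3289106557760)
a = 10278457993/2208 (a = 3289106557760/706560 = 3289106557760*(1/706560) = 10278457993/2208 ≈ 4.6551e+6)
√(W(J) + a) = √(-889 + 10278457993/2208) = √(10276495081/2208) = √1418156321178/552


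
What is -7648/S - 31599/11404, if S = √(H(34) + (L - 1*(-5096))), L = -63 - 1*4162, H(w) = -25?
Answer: -31599/11404 - 3824*√94/141 ≈ -265.71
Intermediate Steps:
L = -4225 (L = -63 - 4162 = -4225)
S = 3*√94 (S = √(-25 + (-4225 - 1*(-5096))) = √(-25 + (-4225 + 5096)) = √(-25 + 871) = √846 = 3*√94 ≈ 29.086)
-7648/S - 31599/11404 = -7648*√94/282 - 31599/11404 = -3824*√94/141 - 31599*1/11404 = -3824*√94/141 - 31599/11404 = -31599/11404 - 3824*√94/141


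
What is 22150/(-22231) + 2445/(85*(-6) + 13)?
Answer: -65363345/11048807 ≈ -5.9159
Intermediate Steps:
22150/(-22231) + 2445/(85*(-6) + 13) = 22150*(-1/22231) + 2445/(-510 + 13) = -22150/22231 + 2445/(-497) = -22150/22231 + 2445*(-1/497) = -22150/22231 - 2445/497 = -65363345/11048807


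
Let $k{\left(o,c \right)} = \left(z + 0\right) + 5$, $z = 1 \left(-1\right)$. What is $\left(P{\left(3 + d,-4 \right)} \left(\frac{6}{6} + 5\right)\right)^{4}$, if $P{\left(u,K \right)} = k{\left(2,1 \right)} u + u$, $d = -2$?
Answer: $810000$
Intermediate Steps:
$z = -1$
$k{\left(o,c \right)} = 4$ ($k{\left(o,c \right)} = \left(-1 + 0\right) + 5 = -1 + 5 = 4$)
$P{\left(u,K \right)} = 5 u$ ($P{\left(u,K \right)} = 4 u + u = 5 u$)
$\left(P{\left(3 + d,-4 \right)} \left(\frac{6}{6} + 5\right)\right)^{4} = \left(5 \left(3 - 2\right) \left(\frac{6}{6} + 5\right)\right)^{4} = \left(5 \cdot 1 \left(6 \cdot \frac{1}{6} + 5\right)\right)^{4} = \left(5 \left(1 + 5\right)\right)^{4} = \left(5 \cdot 6\right)^{4} = 30^{4} = 810000$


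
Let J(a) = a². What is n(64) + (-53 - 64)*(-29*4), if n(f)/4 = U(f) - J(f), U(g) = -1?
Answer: -2816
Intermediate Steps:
n(f) = -4 - 4*f² (n(f) = 4*(-1 - f²) = -4 - 4*f²)
n(64) + (-53 - 64)*(-29*4) = (-4 - 4*64²) + (-53 - 64)*(-29*4) = (-4 - 4*4096) - 117*(-116) = (-4 - 16384) + 13572 = -16388 + 13572 = -2816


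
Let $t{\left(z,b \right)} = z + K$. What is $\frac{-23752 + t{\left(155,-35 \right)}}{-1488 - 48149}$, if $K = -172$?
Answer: $\frac{23769}{49637} \approx 0.47886$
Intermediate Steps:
$t{\left(z,b \right)} = -172 + z$ ($t{\left(z,b \right)} = z - 172 = -172 + z$)
$\frac{-23752 + t{\left(155,-35 \right)}}{-1488 - 48149} = \frac{-23752 + \left(-172 + 155\right)}{-1488 - 48149} = \frac{-23752 - 17}{-49637} = \left(-23769\right) \left(- \frac{1}{49637}\right) = \frac{23769}{49637}$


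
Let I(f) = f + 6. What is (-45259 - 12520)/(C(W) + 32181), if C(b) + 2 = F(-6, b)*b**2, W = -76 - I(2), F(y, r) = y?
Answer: 57779/10157 ≈ 5.6886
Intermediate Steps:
I(f) = 6 + f
W = -84 (W = -76 - (6 + 2) = -76 - 1*8 = -76 - 8 = -84)
C(b) = -2 - 6*b**2
(-45259 - 12520)/(C(W) + 32181) = (-45259 - 12520)/((-2 - 6*(-84)**2) + 32181) = -57779/((-2 - 6*7056) + 32181) = -57779/((-2 - 42336) + 32181) = -57779/(-42338 + 32181) = -57779/(-10157) = -57779*(-1/10157) = 57779/10157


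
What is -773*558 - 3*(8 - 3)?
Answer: -431349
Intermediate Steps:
-773*558 - 3*(8 - 3) = -431334 - 3*5 = -431334 - 15 = -431349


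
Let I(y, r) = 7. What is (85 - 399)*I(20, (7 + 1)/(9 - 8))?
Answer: -2198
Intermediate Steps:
(85 - 399)*I(20, (7 + 1)/(9 - 8)) = (85 - 399)*7 = -314*7 = -2198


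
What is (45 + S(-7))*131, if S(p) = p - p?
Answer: 5895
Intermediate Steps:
S(p) = 0
(45 + S(-7))*131 = (45 + 0)*131 = 45*131 = 5895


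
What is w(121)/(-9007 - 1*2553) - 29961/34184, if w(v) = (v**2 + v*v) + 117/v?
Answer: -5094697823/1494225370 ≈ -3.4096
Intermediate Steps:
w(v) = 2*v**2 + 117/v (w(v) = (v**2 + v**2) + 117/v = 2*v**2 + 117/v)
w(121)/(-9007 - 1*2553) - 29961/34184 = ((117 + 2*121**3)/121)/(-9007 - 1*2553) - 29961/34184 = ((117 + 2*1771561)/121)/(-9007 - 2553) - 29961*1/34184 = ((117 + 3543122)/121)/(-11560) - 29961/34184 = ((1/121)*3543239)*(-1/11560) - 29961/34184 = (3543239/121)*(-1/11560) - 29961/34184 = -3543239/1398760 - 29961/34184 = -5094697823/1494225370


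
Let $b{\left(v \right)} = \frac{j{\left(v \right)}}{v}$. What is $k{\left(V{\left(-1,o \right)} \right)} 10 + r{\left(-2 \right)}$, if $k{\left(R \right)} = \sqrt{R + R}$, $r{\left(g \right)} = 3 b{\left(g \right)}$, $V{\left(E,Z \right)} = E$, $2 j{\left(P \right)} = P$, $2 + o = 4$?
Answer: $\frac{3}{2} + 10 i \sqrt{2} \approx 1.5 + 14.142 i$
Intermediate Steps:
$o = 2$ ($o = -2 + 4 = 2$)
$j{\left(P \right)} = \frac{P}{2}$
$b{\left(v \right)} = \frac{1}{2}$ ($b{\left(v \right)} = \frac{\frac{1}{2} v}{v} = \frac{1}{2}$)
$r{\left(g \right)} = \frac{3}{2}$ ($r{\left(g \right)} = 3 \cdot \frac{1}{2} = \frac{3}{2}$)
$k{\left(R \right)} = \sqrt{2} \sqrt{R}$ ($k{\left(R \right)} = \sqrt{2 R} = \sqrt{2} \sqrt{R}$)
$k{\left(V{\left(-1,o \right)} \right)} 10 + r{\left(-2 \right)} = \sqrt{2} \sqrt{-1} \cdot 10 + \frac{3}{2} = \sqrt{2} i 10 + \frac{3}{2} = i \sqrt{2} \cdot 10 + \frac{3}{2} = 10 i \sqrt{2} + \frac{3}{2} = \frac{3}{2} + 10 i \sqrt{2}$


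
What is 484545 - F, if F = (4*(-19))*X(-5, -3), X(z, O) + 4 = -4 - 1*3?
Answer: 483709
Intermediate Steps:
X(z, O) = -11 (X(z, O) = -4 + (-4 - 1*3) = -4 + (-4 - 3) = -4 - 7 = -11)
F = 836 (F = (4*(-19))*(-11) = -76*(-11) = 836)
484545 - F = 484545 - 1*836 = 484545 - 836 = 483709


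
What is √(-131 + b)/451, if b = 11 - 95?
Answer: I*√215/451 ≈ 0.032512*I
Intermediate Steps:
b = -84
√(-131 + b)/451 = √(-131 - 84)/451 = √(-215)*(1/451) = (I*√215)*(1/451) = I*√215/451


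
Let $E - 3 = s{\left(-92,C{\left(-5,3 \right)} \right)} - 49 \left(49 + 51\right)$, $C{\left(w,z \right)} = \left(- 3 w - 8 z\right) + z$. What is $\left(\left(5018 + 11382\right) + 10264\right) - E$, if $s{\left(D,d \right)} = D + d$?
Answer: $31659$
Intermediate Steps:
$C{\left(w,z \right)} = - 7 z - 3 w$ ($C{\left(w,z \right)} = \left(- 8 z - 3 w\right) + z = - 7 z - 3 w$)
$E = -4995$ ($E = 3 - \left(98 + 49 \left(49 + 51\right)\right) = 3 + \left(\left(-92 + \left(-21 + 15\right)\right) - 4900\right) = 3 - 4998 = -4995$)
$\left(\left(5018 + 11382\right) + 10264\right) - E = \left(\left(5018 + 11382\right) + 10264\right) - -4995 = \left(16400 + 10264\right) + 4995 = 26664 + 4995 = 31659$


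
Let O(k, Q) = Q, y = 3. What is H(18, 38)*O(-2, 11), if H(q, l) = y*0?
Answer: 0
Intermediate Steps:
H(q, l) = 0 (H(q, l) = 3*0 = 0)
H(18, 38)*O(-2, 11) = 0*11 = 0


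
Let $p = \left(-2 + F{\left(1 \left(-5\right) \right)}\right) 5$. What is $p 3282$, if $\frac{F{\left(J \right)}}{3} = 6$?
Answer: $262560$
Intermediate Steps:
$F{\left(J \right)} = 18$ ($F{\left(J \right)} = 3 \cdot 6 = 18$)
$p = 80$ ($p = \left(-2 + 18\right) 5 = 16 \cdot 5 = 80$)
$p 3282 = 80 \cdot 3282 = 262560$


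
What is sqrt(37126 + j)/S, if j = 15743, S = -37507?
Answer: -sqrt(52869)/37507 ≈ -0.0061304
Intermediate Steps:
sqrt(37126 + j)/S = sqrt(37126 + 15743)/(-37507) = sqrt(52869)*(-1/37507) = -sqrt(52869)/37507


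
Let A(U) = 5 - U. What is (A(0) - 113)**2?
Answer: 11664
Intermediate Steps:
(A(0) - 113)**2 = ((5 - 1*0) - 113)**2 = ((5 + 0) - 113)**2 = (5 - 113)**2 = (-108)**2 = 11664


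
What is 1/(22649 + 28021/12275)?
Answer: 12275/278044496 ≈ 4.4148e-5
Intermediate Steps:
1/(22649 + 28021/12275) = 1/(278044496/12275) = 12275/278044496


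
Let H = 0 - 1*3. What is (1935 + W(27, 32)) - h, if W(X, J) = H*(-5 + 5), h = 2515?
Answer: -580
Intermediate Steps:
H = -3 (H = 0 - 3 = -3)
W(X, J) = 0 (W(X, J) = -3*(-5 + 5) = -3*0 = 0)
(1935 + W(27, 32)) - h = (1935 + 0) - 1*2515 = 1935 - 2515 = -580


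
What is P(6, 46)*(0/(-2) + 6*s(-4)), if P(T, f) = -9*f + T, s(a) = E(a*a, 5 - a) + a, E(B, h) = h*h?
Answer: -188496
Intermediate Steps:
E(B, h) = h**2
s(a) = a + (5 - a)**2 (s(a) = (5 - a)**2 + a = a + (5 - a)**2)
P(T, f) = T - 9*f
P(6, 46)*(0/(-2) + 6*s(-4)) = (6 - 9*46)*(0/(-2) + 6*(-4 + (-5 - 4)**2)) = (6 - 414)*(0*(-1/2) + 6*(-4 + (-9)**2)) = -408*(0 + 6*(-4 + 81)) = -408*(0 + 6*77) = -408*(0 + 462) = -408*462 = -188496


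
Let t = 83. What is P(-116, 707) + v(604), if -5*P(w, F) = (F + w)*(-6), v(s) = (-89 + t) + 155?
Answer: 4291/5 ≈ 858.20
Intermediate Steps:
v(s) = 149 (v(s) = (-89 + 83) + 155 = -6 + 155 = 149)
P(w, F) = 6*F/5 + 6*w/5 (P(w, F) = -(F + w)*(-6)/5 = -(-6*F - 6*w)/5 = 6*F/5 + 6*w/5)
P(-116, 707) + v(604) = ((6/5)*707 + (6/5)*(-116)) + 149 = (4242/5 - 696/5) + 149 = 3546/5 + 149 = 4291/5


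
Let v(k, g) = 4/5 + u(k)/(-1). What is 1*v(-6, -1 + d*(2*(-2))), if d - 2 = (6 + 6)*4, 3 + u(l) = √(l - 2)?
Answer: 19/5 - 2*I*√2 ≈ 3.8 - 2.8284*I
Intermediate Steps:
u(l) = -3 + √(-2 + l) (u(l) = -3 + √(l - 2) = -3 + √(-2 + l))
d = 50 (d = 2 + (6 + 6)*4 = 2 + 12*4 = 2 + 48 = 50)
v(k, g) = 19/5 - √(-2 + k) (v(k, g) = 4/5 + (-3 + √(-2 + k))/(-1) = 4*(⅕) + (-3 + √(-2 + k))*(-1) = ⅘ + (3 - √(-2 + k)) = 19/5 - √(-2 + k))
1*v(-6, -1 + d*(2*(-2))) = 1*(19/5 - √(-2 - 6)) = 1*(19/5 - √(-8)) = 1*(19/5 - 2*I*√2) = 19/5 - 2*I*√2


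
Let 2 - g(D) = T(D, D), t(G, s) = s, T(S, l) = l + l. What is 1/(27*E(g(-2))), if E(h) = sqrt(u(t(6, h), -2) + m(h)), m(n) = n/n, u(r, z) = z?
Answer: -I/27 ≈ -0.037037*I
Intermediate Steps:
T(S, l) = 2*l
g(D) = 2 - 2*D
m(n) = 1
E(h) = I (E(h) = sqrt(-2 + 1) = sqrt(-1) = I)
1/(27*E(g(-2))) = 1/(27*I) = -I/27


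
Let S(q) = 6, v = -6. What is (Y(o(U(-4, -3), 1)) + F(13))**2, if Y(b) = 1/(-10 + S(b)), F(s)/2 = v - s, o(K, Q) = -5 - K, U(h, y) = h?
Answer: 23409/16 ≈ 1463.1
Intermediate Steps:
F(s) = -12 - 2*s (F(s) = 2*(-6 - s) = -12 - 2*s)
Y(b) = -1/4 (Y(b) = 1/(-10 + 6) = 1/(-4) = -1/4)
(Y(o(U(-4, -3), 1)) + F(13))**2 = (-1/4 + (-12 - 2*13))**2 = (-1/4 + (-12 - 26))**2 = (-1/4 - 38)**2 = (-153/4)**2 = 23409/16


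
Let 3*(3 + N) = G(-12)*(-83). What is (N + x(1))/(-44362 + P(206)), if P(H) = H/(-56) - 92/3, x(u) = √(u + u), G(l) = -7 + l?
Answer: -43904/3729293 - 84*√2/3729293 ≈ -0.011805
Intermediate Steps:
N = 1568/3 (N = -3 + ((-7 - 12)*(-83))/3 = -3 + (-19*(-83))/3 = -3 + (⅓)*1577 = -3 + 1577/3 = 1568/3 ≈ 522.67)
x(u) = √2*√u (x(u) = √(2*u) = √2*√u)
P(H) = -92/3 - H/56 (P(H) = H*(-1/56) - 92*⅓ = -H/56 - 92/3 = -92/3 - H/56)
(N + x(1))/(-44362 + P(206)) = (1568/3 + √2*√1)/(-44362 + (-92/3 - 1/56*206)) = (1568/3 + √2*1)/(-44362 + (-92/3 - 103/28)) = (1568/3 + √2)/(-44362 - 2885/84) = (1568/3 + √2)/(-3729293/84) = (1568/3 + √2)*(-84/3729293) = -43904/3729293 - 84*√2/3729293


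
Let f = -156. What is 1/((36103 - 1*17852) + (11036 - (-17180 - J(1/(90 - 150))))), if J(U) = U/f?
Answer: 9360/434931121 ≈ 2.1521e-5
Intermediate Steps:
J(U) = -U/156 (J(U) = U/(-156) = U*(-1/156) = -U/156)
1/((36103 - 1*17852) + (11036 - (-17180 - J(1/(90 - 150))))) = 1/((36103 - 1*17852) + (11036 - (-17180 - (-1)/(156*(90 - 150))))) = 1/((36103 - 17852) + (11036 - (-17180 - (-1)/(156*(-60))))) = 1/(18251 + (11036 - (-17180 - (-1)*(-1)/(156*60)))) = 1/(18251 + (11036 - (-17180 - 1*1/9360))) = 1/(18251 + (11036 - (-17180 - 1/9360))) = 1/(18251 + (11036 - 1*(-160804801/9360))) = 1/(18251 + (11036 + 160804801/9360)) = 1/(18251 + 264101761/9360) = 1/(434931121/9360) = 9360/434931121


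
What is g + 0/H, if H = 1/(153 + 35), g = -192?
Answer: -192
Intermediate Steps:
H = 1/188 ≈ 0.0053191
g + 0/H = -192 + 0/(1/188) = -192 + 188*0 = -192 + 0 = -192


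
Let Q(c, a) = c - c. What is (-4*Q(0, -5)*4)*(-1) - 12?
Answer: -12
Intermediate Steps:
Q(c, a) = 0
(-4*Q(0, -5)*4)*(-1) - 12 = (-4*0*4)*(-1) - 12 = (0*4)*(-1) - 12 = 0*(-1) - 12 = 0 - 12 = -12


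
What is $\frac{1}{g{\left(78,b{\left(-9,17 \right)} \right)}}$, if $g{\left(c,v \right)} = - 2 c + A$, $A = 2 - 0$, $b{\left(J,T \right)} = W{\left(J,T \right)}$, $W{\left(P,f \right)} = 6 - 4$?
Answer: $- \frac{1}{154} \approx -0.0064935$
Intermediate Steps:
$W{\left(P,f \right)} = 2$
$b{\left(J,T \right)} = 2$
$A = 2$ ($A = 2 + 0 = 2$)
$g{\left(c,v \right)} = 2 - 2 c$ ($g{\left(c,v \right)} = - 2 c + 2 = 2 - 2 c$)
$\frac{1}{g{\left(78,b{\left(-9,17 \right)} \right)}} = \frac{1}{2 - 156} = \frac{1}{-154} = - \frac{1}{154}$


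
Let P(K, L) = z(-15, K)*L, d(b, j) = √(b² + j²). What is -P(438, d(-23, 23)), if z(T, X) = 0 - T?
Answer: -345*√2 ≈ -487.90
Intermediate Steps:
z(T, X) = -T
P(K, L) = 15*L (P(K, L) = (-1*(-15))*L = 15*L)
-P(438, d(-23, 23)) = -15*√((-23)² + 23²) = -15*√(529 + 529) = -15*√1058 = -15*23*√2 = -345*√2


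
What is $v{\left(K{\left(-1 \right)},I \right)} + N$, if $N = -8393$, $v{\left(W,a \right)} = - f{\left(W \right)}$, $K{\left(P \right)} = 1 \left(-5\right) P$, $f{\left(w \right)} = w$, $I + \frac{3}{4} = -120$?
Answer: $-8398$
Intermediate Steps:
$I = - \frac{483}{4}$ ($I = - \frac{3}{4} - 120 = - \frac{483}{4} \approx -120.75$)
$K{\left(P \right)} = - 5 P$
$v{\left(W,a \right)} = - W$
$v{\left(K{\left(-1 \right)},I \right)} + N = - \left(-5\right) \left(-1\right) - 8393 = \left(-1\right) 5 - 8393 = -5 - 8393 = -8398$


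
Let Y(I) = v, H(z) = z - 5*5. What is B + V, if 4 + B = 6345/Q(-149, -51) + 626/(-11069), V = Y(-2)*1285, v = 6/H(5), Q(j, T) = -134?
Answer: -324020503/741623 ≈ -436.91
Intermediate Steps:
H(z) = -25 + z (H(z) = z - 25 = -25 + z)
v = -3/10 (v = 6/(-25 + 5) = 6/(-20) = 6*(-1/20) = -3/10 ≈ -0.30000)
Y(I) = -3/10
V = -771/2 (V = -3/10*1285 = -771/2 ≈ -385.50)
B = -76249673/1483246 (B = -4 + (6345/(-134) + 626/(-11069)) = -4 + (6345*(-1/134) + 626*(-1/11069)) = -4 + (-6345/134 - 626/11069) = -4 - 70316689/1483246 = -76249673/1483246 ≈ -51.407)
B + V = -76249673/1483246 - 771/2 = -324020503/741623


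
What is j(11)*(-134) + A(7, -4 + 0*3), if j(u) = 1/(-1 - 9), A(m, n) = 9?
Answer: 112/5 ≈ 22.400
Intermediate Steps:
j(u) = -⅒ (j(u) = 1/(-10) = -⅒)
j(11)*(-134) + A(7, -4 + 0*3) = -⅒*(-134) + 9 = 67/5 + 9 = 112/5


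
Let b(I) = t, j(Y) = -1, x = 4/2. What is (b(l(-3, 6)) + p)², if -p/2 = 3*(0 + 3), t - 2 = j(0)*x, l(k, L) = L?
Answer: 324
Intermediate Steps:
x = 2 (x = 4*(½) = 2)
t = 0 (t = 2 - 1*2 = 2 - 2 = 0)
b(I) = 0
p = -18 (p = -6*(0 + 3) = -6*3 = -2*9 = -18)
(b(l(-3, 6)) + p)² = (0 - 18)² = (-18)² = 324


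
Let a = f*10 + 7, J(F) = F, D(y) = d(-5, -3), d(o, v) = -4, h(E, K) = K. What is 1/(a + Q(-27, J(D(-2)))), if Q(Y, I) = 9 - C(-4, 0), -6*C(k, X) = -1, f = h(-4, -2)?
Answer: -6/25 ≈ -0.24000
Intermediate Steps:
f = -2
D(y) = -4
C(k, X) = ⅙ (C(k, X) = -⅙*(-1) = ⅙)
Q(Y, I) = 53/6 (Q(Y, I) = 9 - 1*⅙ = 9 - ⅙ = 53/6)
a = -13 (a = -2*10 + 7 = -20 + 7 = -13)
1/(a + Q(-27, J(D(-2)))) = 1/(-13 + 53/6) = 1/(-25/6) = -6/25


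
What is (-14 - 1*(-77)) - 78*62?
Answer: -4773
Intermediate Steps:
(-14 - 1*(-77)) - 78*62 = (-14 + 77) - 4836 = 63 - 4836 = -4773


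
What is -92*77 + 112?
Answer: -6972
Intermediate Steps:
-92*77 + 112 = -7084 + 112 = -6972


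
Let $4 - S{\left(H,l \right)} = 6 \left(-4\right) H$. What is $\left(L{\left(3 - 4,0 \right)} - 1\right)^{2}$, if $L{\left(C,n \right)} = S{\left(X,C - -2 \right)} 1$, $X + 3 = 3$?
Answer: $9$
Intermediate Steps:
$X = 0$ ($X = -3 + 3 = 0$)
$S{\left(H,l \right)} = 4 + 24 H$ ($S{\left(H,l \right)} = 4 - 6 \left(-4\right) H = 4 - - 24 H = 4 + 24 H$)
$L{\left(C,n \right)} = 4$ ($L{\left(C,n \right)} = \left(4 + 24 \cdot 0\right) 1 = \left(4 + 0\right) 1 = 4 \cdot 1 = 4$)
$\left(L{\left(3 - 4,0 \right)} - 1\right)^{2} = \left(4 - 1\right)^{2} = 3^{2} = 9$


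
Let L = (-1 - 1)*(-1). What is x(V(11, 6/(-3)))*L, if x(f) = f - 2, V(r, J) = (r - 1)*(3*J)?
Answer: -124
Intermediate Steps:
V(r, J) = 3*J*(-1 + r) (V(r, J) = (-1 + r)*(3*J) = 3*J*(-1 + r))
x(f) = -2 + f
L = 2 (L = -2*(-1) = 2)
x(V(11, 6/(-3)))*L = (-2 + 3*(6/(-3))*(-1 + 11))*2 = (-2 + 3*(6*(-⅓))*10)*2 = (-2 + 3*(-2)*10)*2 = (-2 - 60)*2 = -62*2 = -124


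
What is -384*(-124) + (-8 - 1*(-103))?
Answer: 47711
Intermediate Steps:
-384*(-124) + (-8 - 1*(-103)) = 47616 + (-8 + 103) = 47616 + 95 = 47711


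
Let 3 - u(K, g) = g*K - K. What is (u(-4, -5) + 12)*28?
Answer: -252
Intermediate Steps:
u(K, g) = 3 + K - K*g (u(K, g) = 3 - (g*K - K) = 3 - (K*g - K) = 3 - (-K + K*g) = 3 + (K - K*g) = 3 + K - K*g)
(u(-4, -5) + 12)*28 = ((3 - 4 - 1*(-4)*(-5)) + 12)*28 = ((3 - 4 - 20) + 12)*28 = (-21 + 12)*28 = -9*28 = -252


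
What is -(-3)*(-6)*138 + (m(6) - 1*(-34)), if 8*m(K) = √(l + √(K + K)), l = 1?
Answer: -2450 + √(1 + 2*√3)/8 ≈ -2449.7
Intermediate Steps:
m(K) = √(1 + √2*√K)/8 (m(K) = √(1 + √(K + K))/8 = √(1 + √(2*K))/8 = √(1 + √2*√K)/8)
-(-3)*(-6)*138 + (m(6) - 1*(-34)) = -(-3)*(-6)*138 + (√(1 + √2*√6)/8 - 1*(-34)) = -3*6*138 + (√(1 + 2*√3)/8 + 34) = -18*138 + (34 + √(1 + 2*√3)/8) = -2484 + (34 + √(1 + 2*√3)/8) = -2450 + √(1 + 2*√3)/8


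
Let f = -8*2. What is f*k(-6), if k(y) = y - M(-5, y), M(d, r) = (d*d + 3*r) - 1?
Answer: 192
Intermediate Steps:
M(d, r) = -1 + d**2 + 3*r (M(d, r) = (d**2 + 3*r) - 1 = -1 + d**2 + 3*r)
f = -16
k(y) = -24 - 2*y (k(y) = y - (-1 + (-5)**2 + 3*y) = y - (-1 + 25 + 3*y) = y - (24 + 3*y) = y + (-24 - 3*y) = -24 - 2*y)
f*k(-6) = -16*(-24 - 2*(-6)) = -16*(-24 + 12) = -16*(-12) = 192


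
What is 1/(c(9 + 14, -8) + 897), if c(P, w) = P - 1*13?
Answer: 1/907 ≈ 0.0011025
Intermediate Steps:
c(P, w) = -13 + P (c(P, w) = P - 13 = -13 + P)
1/(c(9 + 14, -8) + 897) = 1/((-13 + (9 + 14)) + 897) = 1/((-13 + 23) + 897) = 1/(10 + 897) = 1/907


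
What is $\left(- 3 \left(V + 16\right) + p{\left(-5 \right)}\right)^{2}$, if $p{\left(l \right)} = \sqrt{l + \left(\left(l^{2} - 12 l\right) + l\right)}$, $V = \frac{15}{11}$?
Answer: $\frac{337404}{121} - \frac{5730 \sqrt{3}}{11} \approx 1886.2$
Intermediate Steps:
$V = \frac{15}{11}$ ($V = 15 \cdot \frac{1}{11} = \frac{15}{11} \approx 1.3636$)
$p{\left(l \right)} = \sqrt{l^{2} - 10 l}$ ($p{\left(l \right)} = \sqrt{l + \left(l^{2} - 11 l\right)} = \sqrt{l^{2} - 10 l}$)
$\left(- 3 \left(V + 16\right) + p{\left(-5 \right)}\right)^{2} = \left(- 3 \left(\frac{15}{11} + 16\right) + \sqrt{- 5 \left(-10 - 5\right)}\right)^{2} = \left(\left(-3\right) \frac{191}{11} + \sqrt{\left(-5\right) \left(-15\right)}\right)^{2} = \left(- \frac{573}{11} + \sqrt{75}\right)^{2} = \left(- \frac{573}{11} + 5 \sqrt{3}\right)^{2}$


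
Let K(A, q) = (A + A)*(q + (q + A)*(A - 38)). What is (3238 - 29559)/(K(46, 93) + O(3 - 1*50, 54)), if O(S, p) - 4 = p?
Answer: -26321/110918 ≈ -0.23730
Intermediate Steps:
O(S, p) = 4 + p
K(A, q) = 2*A*(q + (-38 + A)*(A + q)) (K(A, q) = (2*A)*(q + (A + q)*(-38 + A)) = (2*A)*(q + (-38 + A)*(A + q)) = 2*A*(q + (-38 + A)*(A + q)))
(3238 - 29559)/(K(46, 93) + O(3 - 1*50, 54)) = (3238 - 29559)/(2*46*(46² - 38*46 - 37*93 + 46*93) + (4 + 54)) = -26321/(2*46*(2116 - 1748 - 3441 + 4278) + 58) = -26321/(2*46*1205 + 58) = -26321/(110860 + 58) = -26321/110918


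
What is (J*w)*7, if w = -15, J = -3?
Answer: 315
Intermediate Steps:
(J*w)*7 = -3*(-15)*7 = 45*7 = 315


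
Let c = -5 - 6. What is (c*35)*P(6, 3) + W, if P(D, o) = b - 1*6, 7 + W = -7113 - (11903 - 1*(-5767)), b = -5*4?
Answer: -14780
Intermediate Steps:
b = -20
c = -11
W = -24790 (W = -7 + (-7113 - (11903 - 1*(-5767))) = -7 + (-7113 - (11903 + 5767)) = -7 + (-7113 - 1*17670) = -7 + (-7113 - 17670) = -7 - 24783 = -24790)
P(D, o) = -26 (P(D, o) = -20 - 1*6 = -20 - 6 = -26)
(c*35)*P(6, 3) + W = -11*35*(-26) - 24790 = -385*(-26) - 24790 = 10010 - 24790 = -14780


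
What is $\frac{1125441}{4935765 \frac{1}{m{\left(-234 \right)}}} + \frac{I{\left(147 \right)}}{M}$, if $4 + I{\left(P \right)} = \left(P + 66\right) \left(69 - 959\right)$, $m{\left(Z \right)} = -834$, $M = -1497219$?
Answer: $- \frac{468126900733592}{2463307045845} \approx -190.04$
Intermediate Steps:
$I{\left(P \right)} = -58744 - 890 P$ ($I{\left(P \right)} = -4 + \left(P + 66\right) \left(69 - 959\right) = -4 + \left(66 + P\right) \left(-890\right) = -4 - \left(58740 + 890 P\right) = -58744 - 890 P$)
$\frac{1125441}{4935765 \frac{1}{m{\left(-234 \right)}}} + \frac{I{\left(147 \right)}}{M} = \frac{1125441}{4935765 \frac{1}{-834}} + \frac{-58744 - 130830}{-1497219} = \frac{1125441}{4935765 \left(- \frac{1}{834}\right)} + \left(-58744 - 130830\right) \left(- \frac{1}{1497219}\right) = \frac{1125441}{- \frac{1645255}{278}} - - \frac{189574}{1497219} = 1125441 \left(- \frac{278}{1645255}\right) + \frac{189574}{1497219} = - \frac{312872598}{1645255} + \frac{189574}{1497219} = - \frac{468126900733592}{2463307045845}$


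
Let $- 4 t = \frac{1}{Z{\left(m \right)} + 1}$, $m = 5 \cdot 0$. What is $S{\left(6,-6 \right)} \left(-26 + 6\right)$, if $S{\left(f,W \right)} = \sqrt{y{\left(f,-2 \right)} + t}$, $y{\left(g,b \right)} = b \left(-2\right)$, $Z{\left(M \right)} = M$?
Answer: $- 10 \sqrt{15} \approx -38.73$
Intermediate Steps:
$m = 0$
$t = - \frac{1}{4}$ ($t = - \frac{1}{4 \left(0 + 1\right)} = - \frac{1}{4 \cdot 1} = \left(- \frac{1}{4}\right) 1 = - \frac{1}{4} \approx -0.25$)
$y{\left(g,b \right)} = - 2 b$
$S{\left(f,W \right)} = \frac{\sqrt{15}}{2}$ ($S{\left(f,W \right)} = \sqrt{\left(-2\right) \left(-2\right) - \frac{1}{4}} = \sqrt{4 - \frac{1}{4}} = \sqrt{\frac{15}{4}} = \frac{\sqrt{15}}{2}$)
$S{\left(6,-6 \right)} \left(-26 + 6\right) = \frac{\sqrt{15}}{2} \left(-26 + 6\right) = \frac{\sqrt{15}}{2} \left(-20\right) = - 10 \sqrt{15}$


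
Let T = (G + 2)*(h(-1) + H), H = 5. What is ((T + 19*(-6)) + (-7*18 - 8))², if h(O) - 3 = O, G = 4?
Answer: 42436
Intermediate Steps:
h(O) = 3 + O
T = 42 (T = (4 + 2)*((3 - 1) + 5) = 6*(2 + 5) = 6*7 = 42)
((T + 19*(-6)) + (-7*18 - 8))² = ((42 + 19*(-6)) + (-7*18 - 8))² = ((42 - 114) + (-126 - 8))² = (-72 - 134)² = (-206)² = 42436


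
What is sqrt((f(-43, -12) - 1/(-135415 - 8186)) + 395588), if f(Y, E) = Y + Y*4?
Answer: sqrt(8153084369744574)/143601 ≈ 628.79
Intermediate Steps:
f(Y, E) = 5*Y (f(Y, E) = Y + 4*Y = 5*Y)
sqrt((f(-43, -12) - 1/(-135415 - 8186)) + 395588) = sqrt((5*(-43) - 1/(-135415 - 8186)) + 395588) = sqrt((-215 - 1/(-143601)) + 395588) = sqrt((-215 - 1*(-1/143601)) + 395588) = sqrt((-215 + 1/143601) + 395588) = sqrt(-30874214/143601 + 395588) = sqrt(56775958174/143601) = sqrt(8153084369744574)/143601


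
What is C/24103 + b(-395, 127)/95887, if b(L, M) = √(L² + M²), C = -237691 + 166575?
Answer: -71116/24103 + √172154/95887 ≈ -2.9462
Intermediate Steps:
C = -71116
C/24103 + b(-395, 127)/95887 = -71116/24103 + √((-395)² + 127²)/95887 = -71116*1/24103 + √(156025 + 16129)*(1/95887) = -71116/24103 + √172154*(1/95887) = -71116/24103 + √172154/95887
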